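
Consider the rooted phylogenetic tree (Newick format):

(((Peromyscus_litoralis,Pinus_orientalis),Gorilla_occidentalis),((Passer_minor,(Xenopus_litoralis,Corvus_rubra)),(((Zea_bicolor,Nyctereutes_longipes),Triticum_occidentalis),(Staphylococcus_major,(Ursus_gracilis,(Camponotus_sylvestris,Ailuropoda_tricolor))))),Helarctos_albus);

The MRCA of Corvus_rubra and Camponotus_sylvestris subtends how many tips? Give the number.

10

The MRCA of Corvus_rubra and Camponotus_sylvestris is the node subtending ((Passer_minor,(Xenopus_litoralis,Corvus_rubra)),(((Zea_bicolor,Nyctereutes_longipes),Triticum_occidentalis),(Staphylococcus_major,(Ursus_gracilis,(Camponotus_sylvestris,Ailuropoda_tricolor))))).
That clade contains 10 terminal taxa: Ailuropoda_tricolor, Camponotus_sylvestris, Corvus_rubra, Nyctereutes_longipes, Passer_minor, Staphylococcus_major, Triticum_occidentalis, Ursus_gracilis, Xenopus_litoralis, Zea_bicolor.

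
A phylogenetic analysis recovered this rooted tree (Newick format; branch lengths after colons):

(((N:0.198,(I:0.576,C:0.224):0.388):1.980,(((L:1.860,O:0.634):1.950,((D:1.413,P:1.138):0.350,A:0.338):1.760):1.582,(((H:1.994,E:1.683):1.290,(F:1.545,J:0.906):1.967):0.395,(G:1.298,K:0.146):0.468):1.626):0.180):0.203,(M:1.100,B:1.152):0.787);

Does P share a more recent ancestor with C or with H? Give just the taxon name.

H

The MRCA of P and H subtends (((L,O),((D,P),A)),(((H,E),(F,J)),(G,K))) (11 taxa).
The MRCA of P and C subtends ((N,(I,C)),(((L,O),((D,P),A)),(((H,E),(F,J)),(G,K)))) (14 taxa).
The first is nested inside the second, so P shares a more recent common ancestor with H.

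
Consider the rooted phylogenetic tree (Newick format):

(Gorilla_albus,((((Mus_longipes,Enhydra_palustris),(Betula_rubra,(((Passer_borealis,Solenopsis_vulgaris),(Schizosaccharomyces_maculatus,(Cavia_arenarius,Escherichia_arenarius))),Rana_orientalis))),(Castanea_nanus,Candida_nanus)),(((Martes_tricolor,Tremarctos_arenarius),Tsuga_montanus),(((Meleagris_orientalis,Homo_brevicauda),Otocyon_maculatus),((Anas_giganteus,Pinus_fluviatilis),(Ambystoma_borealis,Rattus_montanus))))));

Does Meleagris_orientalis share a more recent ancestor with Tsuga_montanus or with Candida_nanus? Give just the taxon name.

Tsuga_montanus

The MRCA of Meleagris_orientalis and Tsuga_montanus subtends (((Martes_tricolor,Tremarctos_arenarius),Tsuga_montanus),(((Meleagris_orientalis,Homo_brevicauda),Otocyon_maculatus),((Anas_giganteus,Pinus_fluviatilis),(Ambystoma_borealis,Rattus_montanus)))) (10 taxa).
The MRCA of Meleagris_orientalis and Candida_nanus subtends ((((Mus_longipes,Enhydra_palustris),(Betula_rubra,(((Passer_borealis,Solenopsis_vulgaris),(Schizosaccharomyces_maculatus,(Cavia_arenarius,Escherichia_arenarius))),Rana_orientalis))),(Castanea_nanus,Candida_nanus)),(((Martes_tricolor,Tremarctos_arenarius),Tsuga_montanus),(((Meleagris_orientalis,Homo_brevicauda),Otocyon_maculatus),((Anas_giganteus,Pinus_fluviatilis),(Ambystoma_borealis,Rattus_montanus))))) (21 taxa).
The first is nested inside the second, so Meleagris_orientalis shares a more recent common ancestor with Tsuga_montanus.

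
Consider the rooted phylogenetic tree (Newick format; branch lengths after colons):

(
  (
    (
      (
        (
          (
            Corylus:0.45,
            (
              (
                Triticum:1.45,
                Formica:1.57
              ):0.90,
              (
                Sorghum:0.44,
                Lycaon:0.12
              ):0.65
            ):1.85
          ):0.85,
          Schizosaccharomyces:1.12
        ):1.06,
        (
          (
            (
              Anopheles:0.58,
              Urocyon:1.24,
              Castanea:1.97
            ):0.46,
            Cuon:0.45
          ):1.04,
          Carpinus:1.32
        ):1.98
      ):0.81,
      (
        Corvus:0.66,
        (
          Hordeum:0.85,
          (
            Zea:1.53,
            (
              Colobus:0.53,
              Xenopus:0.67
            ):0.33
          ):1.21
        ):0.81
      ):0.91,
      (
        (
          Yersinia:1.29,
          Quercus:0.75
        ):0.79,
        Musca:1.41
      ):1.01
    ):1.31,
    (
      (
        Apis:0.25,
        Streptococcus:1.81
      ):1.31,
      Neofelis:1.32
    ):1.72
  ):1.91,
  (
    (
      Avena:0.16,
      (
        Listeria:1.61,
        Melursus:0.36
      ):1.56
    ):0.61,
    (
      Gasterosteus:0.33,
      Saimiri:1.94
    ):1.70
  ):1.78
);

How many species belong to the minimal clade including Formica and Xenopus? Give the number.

19

The MRCA of Formica and Xenopus is the node subtending ((((Corylus,((Triticum,Formica),(Sorghum,Lycaon))),Schizosaccharomyces),(((Anopheles,Urocyon,Castanea),Cuon),Carpinus)),(Corvus,(Hordeum,(Zea,(Colobus,Xenopus)))),((Yersinia,Quercus),Musca)).
That clade contains 19 terminal taxa: Anopheles, Carpinus, Castanea, Colobus, Corvus, Corylus, Cuon, Formica, Hordeum, Lycaon, Musca, Quercus, Schizosaccharomyces, Sorghum, Triticum, Urocyon, Xenopus, Yersinia, Zea.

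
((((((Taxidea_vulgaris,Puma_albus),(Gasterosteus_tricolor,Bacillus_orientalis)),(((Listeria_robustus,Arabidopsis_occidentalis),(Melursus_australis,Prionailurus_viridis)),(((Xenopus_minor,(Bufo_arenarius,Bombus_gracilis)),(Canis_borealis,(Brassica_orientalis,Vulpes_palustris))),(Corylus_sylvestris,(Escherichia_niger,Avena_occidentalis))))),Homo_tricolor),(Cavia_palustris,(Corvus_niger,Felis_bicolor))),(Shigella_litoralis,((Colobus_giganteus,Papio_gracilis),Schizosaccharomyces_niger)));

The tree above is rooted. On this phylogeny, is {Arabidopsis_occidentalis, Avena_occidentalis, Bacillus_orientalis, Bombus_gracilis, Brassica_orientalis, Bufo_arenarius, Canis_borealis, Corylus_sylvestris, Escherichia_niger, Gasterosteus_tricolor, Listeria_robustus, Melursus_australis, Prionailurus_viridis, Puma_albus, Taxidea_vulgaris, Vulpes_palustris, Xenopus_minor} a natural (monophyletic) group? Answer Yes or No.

The most recent common ancestor of these taxa subtends (((Taxidea_vulgaris,Puma_albus),(Gasterosteus_tricolor,Bacillus_orientalis)),(((Listeria_robustus,Arabidopsis_occidentalis),(Melursus_australis,Prionailurus_viridis)),(((Xenopus_minor,(Bufo_arenarius,Bombus_gracilis)),(Canis_borealis,(Brassica_orientalis,Vulpes_palustris))),(Corylus_sylvestris,(Escherichia_niger,Avena_occidentalis))))).
That clade has exactly 17 tips — every listed taxon and nothing else — so the group is monophyletic.

Yes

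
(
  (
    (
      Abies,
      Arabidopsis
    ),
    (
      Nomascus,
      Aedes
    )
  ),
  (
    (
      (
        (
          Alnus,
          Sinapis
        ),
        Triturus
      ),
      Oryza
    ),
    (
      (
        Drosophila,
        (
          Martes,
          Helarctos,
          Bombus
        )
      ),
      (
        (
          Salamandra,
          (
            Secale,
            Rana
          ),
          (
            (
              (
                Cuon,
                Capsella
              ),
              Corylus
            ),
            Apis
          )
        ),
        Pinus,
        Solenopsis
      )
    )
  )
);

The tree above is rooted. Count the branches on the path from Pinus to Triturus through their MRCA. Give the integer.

The MRCA of Pinus and Triturus is the node subtending ((((Alnus,Sinapis),Triturus),Oryza),((Drosophila,(Martes,Helarctos,Bombus)),((Salamandra,(Secale,Rana),(((Cuon,Capsella),Corylus),Apis)),Pinus,Solenopsis))).
From Pinus up to that node: 3 branches. From Triturus up to the same node: 3 branches. Total: 3 + 3 = 6.

6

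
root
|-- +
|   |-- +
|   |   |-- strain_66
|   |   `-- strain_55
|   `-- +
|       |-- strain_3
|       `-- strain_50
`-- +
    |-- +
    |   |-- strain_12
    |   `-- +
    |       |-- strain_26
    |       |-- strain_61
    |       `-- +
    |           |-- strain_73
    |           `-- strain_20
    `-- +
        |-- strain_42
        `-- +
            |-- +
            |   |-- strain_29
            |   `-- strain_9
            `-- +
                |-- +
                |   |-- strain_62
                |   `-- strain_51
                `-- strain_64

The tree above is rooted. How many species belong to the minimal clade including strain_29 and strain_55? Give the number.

The MRCA of strain_29 and strain_55 is the root, so the clade is the entire tree.
That clade contains 15 terminal taxa: strain_12, strain_20, strain_26, strain_29, strain_3, strain_42, strain_50, strain_51, strain_55, strain_61, strain_62, strain_64, strain_66, strain_73, strain_9.

15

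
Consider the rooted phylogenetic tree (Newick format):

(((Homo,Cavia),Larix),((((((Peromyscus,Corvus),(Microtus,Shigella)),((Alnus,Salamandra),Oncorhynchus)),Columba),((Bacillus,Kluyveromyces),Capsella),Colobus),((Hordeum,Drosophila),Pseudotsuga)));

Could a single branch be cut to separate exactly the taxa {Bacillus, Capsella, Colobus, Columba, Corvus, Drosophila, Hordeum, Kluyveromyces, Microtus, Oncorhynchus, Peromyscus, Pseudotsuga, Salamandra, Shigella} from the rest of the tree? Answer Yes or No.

The MRCA of the listed taxa subtends ((((((Peromyscus,Corvus),(Microtus,Shigella)),((Alnus,Salamandra),Oncorhynchus)),Columba),((Bacillus,Kluyveromyces),Capsella),Colobus),((Hordeum,Drosophila),Pseudotsuga)).
That clade also contains Alnus, which is not in the proposed group, so the group is not monophyletic.

No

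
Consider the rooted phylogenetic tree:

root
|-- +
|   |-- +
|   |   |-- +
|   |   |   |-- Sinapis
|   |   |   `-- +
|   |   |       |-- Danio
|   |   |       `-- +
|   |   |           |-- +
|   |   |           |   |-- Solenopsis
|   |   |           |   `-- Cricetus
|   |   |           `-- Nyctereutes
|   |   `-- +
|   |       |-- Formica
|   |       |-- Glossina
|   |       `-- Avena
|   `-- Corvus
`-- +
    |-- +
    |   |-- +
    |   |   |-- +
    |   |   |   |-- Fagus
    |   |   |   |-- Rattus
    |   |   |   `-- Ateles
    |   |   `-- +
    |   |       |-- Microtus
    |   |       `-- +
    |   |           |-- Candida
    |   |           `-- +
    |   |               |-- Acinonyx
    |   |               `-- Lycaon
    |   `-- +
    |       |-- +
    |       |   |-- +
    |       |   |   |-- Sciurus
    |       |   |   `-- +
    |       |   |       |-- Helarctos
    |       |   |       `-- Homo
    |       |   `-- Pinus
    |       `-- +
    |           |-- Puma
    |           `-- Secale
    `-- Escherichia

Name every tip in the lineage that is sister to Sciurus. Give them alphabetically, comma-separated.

Sciurus attaches to the tree at the node subtending (Sciurus,(Helarctos,Homo)).
The other lineage descending from that same node — the sister group — is (Helarctos,Homo); its 2 tips in alphabetical order are the answer.

Helarctos, Homo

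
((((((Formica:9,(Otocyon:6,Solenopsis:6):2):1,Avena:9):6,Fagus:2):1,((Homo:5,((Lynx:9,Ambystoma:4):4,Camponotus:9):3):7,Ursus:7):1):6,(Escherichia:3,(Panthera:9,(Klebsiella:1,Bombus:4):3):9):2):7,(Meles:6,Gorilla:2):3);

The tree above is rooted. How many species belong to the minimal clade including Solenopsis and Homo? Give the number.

10

The MRCA of Solenopsis and Homo is the node subtending ((((Formica,(Otocyon,Solenopsis)),Avena),Fagus),((Homo,((Lynx,Ambystoma),Camponotus)),Ursus)).
That clade contains 10 terminal taxa: Ambystoma, Avena, Camponotus, Fagus, Formica, Homo, Lynx, Otocyon, Solenopsis, Ursus.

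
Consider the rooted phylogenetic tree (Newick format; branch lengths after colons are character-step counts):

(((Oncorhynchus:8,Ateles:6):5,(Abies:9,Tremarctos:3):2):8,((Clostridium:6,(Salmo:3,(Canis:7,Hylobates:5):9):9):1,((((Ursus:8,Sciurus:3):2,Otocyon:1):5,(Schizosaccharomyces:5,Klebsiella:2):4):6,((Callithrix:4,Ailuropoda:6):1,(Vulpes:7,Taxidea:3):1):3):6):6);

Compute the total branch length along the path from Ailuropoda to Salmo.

29

The path runs Ailuropoda → … → MRCA → … → Salmo; the MRCA is the node subtending ((Clostridium,(Salmo,(Canis,Hylobates))),((((Ursus,Sciurus),Otocyon),(Schizosaccharomyces,Klebsiella)),((Callithrix,Ailuropoda),(Vulpes,Taxidea)))).
Branch lengths along that path: 6 + 1 + 3 + 6 + 1 + 9 + 3 = 29.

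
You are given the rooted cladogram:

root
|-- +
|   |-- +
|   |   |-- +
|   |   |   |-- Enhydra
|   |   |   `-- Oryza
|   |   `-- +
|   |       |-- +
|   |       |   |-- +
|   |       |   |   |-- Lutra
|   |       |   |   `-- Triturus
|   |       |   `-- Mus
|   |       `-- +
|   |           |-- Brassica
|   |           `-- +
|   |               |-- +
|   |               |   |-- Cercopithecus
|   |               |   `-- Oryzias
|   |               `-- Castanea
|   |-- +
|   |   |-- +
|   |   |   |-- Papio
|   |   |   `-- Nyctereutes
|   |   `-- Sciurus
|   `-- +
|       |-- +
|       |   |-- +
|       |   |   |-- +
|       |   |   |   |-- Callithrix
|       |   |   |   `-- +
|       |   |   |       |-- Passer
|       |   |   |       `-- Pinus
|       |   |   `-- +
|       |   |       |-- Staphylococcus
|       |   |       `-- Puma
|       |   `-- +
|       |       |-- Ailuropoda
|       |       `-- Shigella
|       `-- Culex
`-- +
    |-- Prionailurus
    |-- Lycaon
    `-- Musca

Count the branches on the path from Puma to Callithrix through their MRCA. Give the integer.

The MRCA of Puma and Callithrix is the node subtending ((Callithrix,(Passer,Pinus)),(Staphylococcus,Puma)).
From Puma up to that node: 2 branches. From Callithrix up to the same node: 2 branches. Total: 2 + 2 = 4.

4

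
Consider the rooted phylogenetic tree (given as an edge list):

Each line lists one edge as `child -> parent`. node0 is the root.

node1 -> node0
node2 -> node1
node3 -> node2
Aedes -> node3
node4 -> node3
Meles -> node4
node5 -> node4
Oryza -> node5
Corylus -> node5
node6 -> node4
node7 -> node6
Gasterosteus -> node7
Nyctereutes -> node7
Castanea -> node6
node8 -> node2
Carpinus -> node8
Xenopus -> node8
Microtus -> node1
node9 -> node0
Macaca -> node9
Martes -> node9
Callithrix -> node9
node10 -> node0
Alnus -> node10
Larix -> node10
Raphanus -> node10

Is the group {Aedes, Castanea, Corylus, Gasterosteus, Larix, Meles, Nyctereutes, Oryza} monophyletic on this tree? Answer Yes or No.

No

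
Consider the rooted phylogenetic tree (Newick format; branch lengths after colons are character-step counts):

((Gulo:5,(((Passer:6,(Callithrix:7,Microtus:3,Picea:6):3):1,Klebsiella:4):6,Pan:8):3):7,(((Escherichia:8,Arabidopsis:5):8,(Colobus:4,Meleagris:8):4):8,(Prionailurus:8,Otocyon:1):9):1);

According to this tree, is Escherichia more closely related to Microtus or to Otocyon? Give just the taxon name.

Otocyon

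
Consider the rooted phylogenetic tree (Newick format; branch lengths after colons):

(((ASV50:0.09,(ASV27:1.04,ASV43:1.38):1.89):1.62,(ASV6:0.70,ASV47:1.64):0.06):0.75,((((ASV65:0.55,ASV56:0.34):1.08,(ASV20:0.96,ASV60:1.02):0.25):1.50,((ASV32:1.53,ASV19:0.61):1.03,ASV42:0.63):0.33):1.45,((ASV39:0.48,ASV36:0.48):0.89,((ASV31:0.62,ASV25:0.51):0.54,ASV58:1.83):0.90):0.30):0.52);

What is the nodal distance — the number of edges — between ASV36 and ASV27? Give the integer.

8

The MRCA of ASV36 and ASV27 is the root of the tree.
From ASV36 up to that node: 4 branches. From ASV27 up to the same node: 4 branches. Total: 4 + 4 = 8.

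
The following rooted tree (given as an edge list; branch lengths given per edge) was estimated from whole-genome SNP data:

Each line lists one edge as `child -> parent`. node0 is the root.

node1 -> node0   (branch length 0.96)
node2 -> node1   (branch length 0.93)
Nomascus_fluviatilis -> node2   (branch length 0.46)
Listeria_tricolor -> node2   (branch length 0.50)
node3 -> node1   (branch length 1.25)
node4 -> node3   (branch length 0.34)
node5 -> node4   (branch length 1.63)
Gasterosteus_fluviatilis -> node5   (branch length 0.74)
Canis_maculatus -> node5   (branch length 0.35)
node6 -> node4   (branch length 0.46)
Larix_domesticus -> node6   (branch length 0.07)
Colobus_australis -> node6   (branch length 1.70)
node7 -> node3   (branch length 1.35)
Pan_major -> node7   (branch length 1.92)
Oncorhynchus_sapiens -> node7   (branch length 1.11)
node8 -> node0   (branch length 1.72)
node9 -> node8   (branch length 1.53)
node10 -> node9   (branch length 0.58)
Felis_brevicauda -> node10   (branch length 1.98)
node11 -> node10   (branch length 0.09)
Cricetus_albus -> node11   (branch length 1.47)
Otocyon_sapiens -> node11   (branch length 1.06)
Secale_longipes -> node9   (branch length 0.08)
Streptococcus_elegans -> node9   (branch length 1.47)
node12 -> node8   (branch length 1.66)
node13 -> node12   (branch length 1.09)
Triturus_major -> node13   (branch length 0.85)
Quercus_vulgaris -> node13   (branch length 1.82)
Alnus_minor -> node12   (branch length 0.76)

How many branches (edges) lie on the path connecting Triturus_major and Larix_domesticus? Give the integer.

9

The MRCA of Triturus_major and Larix_domesticus is the root of the tree.
From Triturus_major up to that node: 4 branches. From Larix_domesticus up to the same node: 5 branches. Total: 4 + 5 = 9.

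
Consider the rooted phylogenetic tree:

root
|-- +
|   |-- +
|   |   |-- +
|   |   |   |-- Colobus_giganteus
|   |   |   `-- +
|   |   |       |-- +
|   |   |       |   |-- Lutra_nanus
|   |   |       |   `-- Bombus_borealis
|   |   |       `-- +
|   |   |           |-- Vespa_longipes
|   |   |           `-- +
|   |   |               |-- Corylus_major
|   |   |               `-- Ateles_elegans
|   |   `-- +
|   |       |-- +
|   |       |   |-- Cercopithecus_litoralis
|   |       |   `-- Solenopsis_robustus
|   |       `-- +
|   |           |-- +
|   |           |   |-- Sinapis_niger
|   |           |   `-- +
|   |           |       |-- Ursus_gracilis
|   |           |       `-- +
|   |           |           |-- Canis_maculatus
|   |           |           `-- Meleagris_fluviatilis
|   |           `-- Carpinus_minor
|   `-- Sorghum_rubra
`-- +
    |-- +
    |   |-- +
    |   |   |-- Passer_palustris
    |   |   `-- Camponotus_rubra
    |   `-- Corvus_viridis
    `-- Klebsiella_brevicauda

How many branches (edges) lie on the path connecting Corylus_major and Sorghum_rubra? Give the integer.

7

The MRCA of Corylus_major and Sorghum_rubra is the node subtending (((Colobus_giganteus,((Lutra_nanus,Bombus_borealis),(Vespa_longipes,(Corylus_major,Ateles_elegans)))),((Cercopithecus_litoralis,Solenopsis_robustus),((Sinapis_niger,(Ursus_gracilis,(Canis_maculatus,Meleagris_fluviatilis))),Carpinus_minor))),Sorghum_rubra).
From Corylus_major up to that node: 6 branches. From Sorghum_rubra up to the same node: 1 branch. Total: 6 + 1 = 7.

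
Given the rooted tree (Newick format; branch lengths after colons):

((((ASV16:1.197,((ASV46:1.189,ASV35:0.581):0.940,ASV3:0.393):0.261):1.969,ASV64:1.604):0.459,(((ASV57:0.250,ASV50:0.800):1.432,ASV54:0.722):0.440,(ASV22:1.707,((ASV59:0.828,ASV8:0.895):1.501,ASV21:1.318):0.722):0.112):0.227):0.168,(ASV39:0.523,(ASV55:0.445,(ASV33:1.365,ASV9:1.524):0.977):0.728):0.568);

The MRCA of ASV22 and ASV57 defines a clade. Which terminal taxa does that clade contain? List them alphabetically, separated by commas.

ASV21, ASV22, ASV50, ASV54, ASV57, ASV59, ASV8

Tracing ASV22: it sits inside (ASV22,((ASV59,ASV8),ASV21)).
Tracing ASV57: it sits inside (ASV57,ASV50).
The smallest clade enclosing both is (((ASV57,ASV50),ASV54),(ASV22,((ASV59,ASV8),ASV21))); the answer is its 7 terminal taxa in alphabetical order.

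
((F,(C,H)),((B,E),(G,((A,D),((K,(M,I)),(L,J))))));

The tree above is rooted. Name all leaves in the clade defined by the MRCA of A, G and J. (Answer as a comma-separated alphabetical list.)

A, D, G, I, J, K, L, M

Tracing A: it sits inside (A,D).
Tracing G: it sits inside (G,((A,D),((K,(M,I)),(L,J)))).
Tracing J: it sits inside (L,J).
The smallest clade enclosing all 3 is (G,((A,D),((K,(M,I)),(L,J)))); the answer is its 8 terminal taxa in alphabetical order.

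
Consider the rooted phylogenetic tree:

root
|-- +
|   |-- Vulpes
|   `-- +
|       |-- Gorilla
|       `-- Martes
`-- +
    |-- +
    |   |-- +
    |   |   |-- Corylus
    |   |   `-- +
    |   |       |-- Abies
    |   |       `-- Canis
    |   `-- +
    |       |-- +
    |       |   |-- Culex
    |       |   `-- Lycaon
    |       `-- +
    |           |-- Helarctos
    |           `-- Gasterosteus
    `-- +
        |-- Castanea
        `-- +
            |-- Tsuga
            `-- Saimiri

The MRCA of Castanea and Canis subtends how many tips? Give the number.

The MRCA of Castanea and Canis is the node subtending (((Corylus,(Abies,Canis)),((Culex,Lycaon),(Helarctos,Gasterosteus))),(Castanea,(Tsuga,Saimiri))).
That clade contains 10 terminal taxa: Abies, Canis, Castanea, Corylus, Culex, Gasterosteus, Helarctos, Lycaon, Saimiri, Tsuga.

10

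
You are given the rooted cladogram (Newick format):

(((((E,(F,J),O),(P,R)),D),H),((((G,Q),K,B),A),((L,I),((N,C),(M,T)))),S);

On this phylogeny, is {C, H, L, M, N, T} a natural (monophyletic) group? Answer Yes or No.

The MRCA of the listed taxa is the root, so the smallest clade containing them is the whole tree.
That clade also contains A, B, D, E, F, G, I, J, K, O, P, Q, R, S, which are not in the proposed group, so the group is not monophyletic.

No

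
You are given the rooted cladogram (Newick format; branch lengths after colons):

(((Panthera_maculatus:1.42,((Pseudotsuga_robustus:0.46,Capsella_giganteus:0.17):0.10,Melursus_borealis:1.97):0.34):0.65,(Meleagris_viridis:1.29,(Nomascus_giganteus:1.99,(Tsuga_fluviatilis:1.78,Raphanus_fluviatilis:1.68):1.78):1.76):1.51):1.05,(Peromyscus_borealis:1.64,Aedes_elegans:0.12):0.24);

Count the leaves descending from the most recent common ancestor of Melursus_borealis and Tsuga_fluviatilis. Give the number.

8

The MRCA of Melursus_borealis and Tsuga_fluviatilis is the node subtending ((Panthera_maculatus,((Pseudotsuga_robustus,Capsella_giganteus),Melursus_borealis)),(Meleagris_viridis,(Nomascus_giganteus,(Tsuga_fluviatilis,Raphanus_fluviatilis)))).
That clade contains 8 terminal taxa: Capsella_giganteus, Meleagris_viridis, Melursus_borealis, Nomascus_giganteus, Panthera_maculatus, Pseudotsuga_robustus, Raphanus_fluviatilis, Tsuga_fluviatilis.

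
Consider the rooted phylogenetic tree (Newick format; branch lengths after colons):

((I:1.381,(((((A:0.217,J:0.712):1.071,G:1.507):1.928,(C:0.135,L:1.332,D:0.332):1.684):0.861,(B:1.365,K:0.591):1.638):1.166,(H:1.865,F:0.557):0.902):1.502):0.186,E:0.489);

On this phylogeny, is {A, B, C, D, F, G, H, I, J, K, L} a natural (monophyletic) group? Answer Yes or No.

The most recent common ancestor of these taxa subtends (I,(((((A,J),G),(C,L,D)),(B,K)),(H,F))).
That clade has exactly 11 tips — every listed taxon and nothing else — so the group is monophyletic.

Yes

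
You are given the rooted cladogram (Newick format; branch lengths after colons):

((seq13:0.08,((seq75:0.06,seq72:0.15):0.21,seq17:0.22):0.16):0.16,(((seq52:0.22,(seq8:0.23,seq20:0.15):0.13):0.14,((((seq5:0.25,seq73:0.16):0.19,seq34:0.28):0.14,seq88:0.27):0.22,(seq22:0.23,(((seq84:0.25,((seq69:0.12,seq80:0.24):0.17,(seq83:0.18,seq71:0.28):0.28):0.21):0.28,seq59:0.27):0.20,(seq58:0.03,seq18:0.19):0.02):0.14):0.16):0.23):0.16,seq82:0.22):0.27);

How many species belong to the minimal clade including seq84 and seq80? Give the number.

The MRCA of seq84 and seq80 is the node subtending (seq84,((seq69,seq80),(seq83,seq71))).
That clade contains 5 terminal taxa: seq69, seq71, seq80, seq83, seq84.

5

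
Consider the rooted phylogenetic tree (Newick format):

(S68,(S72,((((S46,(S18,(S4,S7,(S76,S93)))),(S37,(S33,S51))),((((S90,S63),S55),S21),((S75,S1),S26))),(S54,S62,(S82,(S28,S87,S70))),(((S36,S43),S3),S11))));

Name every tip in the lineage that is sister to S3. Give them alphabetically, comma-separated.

S36, S43

S3 attaches to the tree at the node subtending ((S36,S43),S3).
The other lineage descending from that same node — the sister group — is (S36,S43); its 2 tips in alphabetical order are the answer.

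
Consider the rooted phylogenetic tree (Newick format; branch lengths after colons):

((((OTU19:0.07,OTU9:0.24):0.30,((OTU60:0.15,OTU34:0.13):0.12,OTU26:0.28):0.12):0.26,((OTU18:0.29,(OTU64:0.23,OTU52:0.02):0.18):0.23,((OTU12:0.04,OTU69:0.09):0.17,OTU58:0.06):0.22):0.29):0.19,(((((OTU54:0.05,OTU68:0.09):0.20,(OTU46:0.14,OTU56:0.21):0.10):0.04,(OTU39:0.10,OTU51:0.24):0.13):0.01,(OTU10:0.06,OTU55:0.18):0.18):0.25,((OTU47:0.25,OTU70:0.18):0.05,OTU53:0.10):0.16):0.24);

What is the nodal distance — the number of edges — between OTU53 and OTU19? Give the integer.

7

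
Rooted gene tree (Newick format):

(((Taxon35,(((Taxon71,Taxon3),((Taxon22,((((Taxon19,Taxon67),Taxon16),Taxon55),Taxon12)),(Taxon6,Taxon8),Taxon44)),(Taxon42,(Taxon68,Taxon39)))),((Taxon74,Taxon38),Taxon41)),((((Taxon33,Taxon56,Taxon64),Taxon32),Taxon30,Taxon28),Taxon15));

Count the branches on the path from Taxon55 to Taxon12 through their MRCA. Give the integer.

The MRCA of Taxon55 and Taxon12 is the node subtending ((((Taxon19,Taxon67),Taxon16),Taxon55),Taxon12).
From Taxon55 up to that node: 2 branches. From Taxon12 up to the same node: 1 branch. Total: 2 + 1 = 3.

3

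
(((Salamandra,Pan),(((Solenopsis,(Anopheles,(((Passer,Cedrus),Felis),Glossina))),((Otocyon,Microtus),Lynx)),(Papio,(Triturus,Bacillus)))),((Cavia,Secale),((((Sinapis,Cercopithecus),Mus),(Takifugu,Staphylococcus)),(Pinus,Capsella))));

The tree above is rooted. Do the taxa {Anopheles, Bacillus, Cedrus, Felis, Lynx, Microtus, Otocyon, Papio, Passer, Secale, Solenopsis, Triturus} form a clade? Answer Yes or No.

No

The MRCA of the listed taxa is the root, so the smallest clade containing them is the whole tree.
That clade also contains Capsella, Cavia, Cercopithecus, Glossina, Mus, Pan, Pinus, Salamandra, Sinapis, Staphylococcus, Takifugu, which are not in the proposed group, so the group is not monophyletic.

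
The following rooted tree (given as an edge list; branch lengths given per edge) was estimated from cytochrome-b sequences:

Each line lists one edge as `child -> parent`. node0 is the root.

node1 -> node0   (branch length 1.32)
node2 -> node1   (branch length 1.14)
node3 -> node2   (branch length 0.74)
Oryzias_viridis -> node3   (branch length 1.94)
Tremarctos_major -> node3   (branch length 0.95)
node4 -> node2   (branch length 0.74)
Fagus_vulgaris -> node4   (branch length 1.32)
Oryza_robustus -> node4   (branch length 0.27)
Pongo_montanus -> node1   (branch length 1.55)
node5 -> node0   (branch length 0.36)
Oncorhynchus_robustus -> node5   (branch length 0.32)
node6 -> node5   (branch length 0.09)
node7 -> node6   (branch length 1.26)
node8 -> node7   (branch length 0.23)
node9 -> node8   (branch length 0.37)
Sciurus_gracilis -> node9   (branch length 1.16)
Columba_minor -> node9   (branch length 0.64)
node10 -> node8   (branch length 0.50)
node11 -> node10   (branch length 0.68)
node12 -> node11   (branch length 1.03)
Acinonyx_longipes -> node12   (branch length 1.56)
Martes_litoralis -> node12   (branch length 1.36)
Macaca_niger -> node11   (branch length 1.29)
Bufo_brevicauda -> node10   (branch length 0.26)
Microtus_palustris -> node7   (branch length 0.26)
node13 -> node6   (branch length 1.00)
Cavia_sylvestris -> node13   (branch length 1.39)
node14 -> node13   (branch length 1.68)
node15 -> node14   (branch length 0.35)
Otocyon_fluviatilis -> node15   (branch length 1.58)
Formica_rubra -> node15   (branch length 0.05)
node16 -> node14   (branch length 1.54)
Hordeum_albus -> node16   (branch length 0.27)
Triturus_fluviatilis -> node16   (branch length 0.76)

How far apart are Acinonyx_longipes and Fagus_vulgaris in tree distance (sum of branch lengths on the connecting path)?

10.23

The path runs Acinonyx_longipes → … → MRCA → … → Fagus_vulgaris; the MRCA is the root of the tree.
Branch lengths along that path: 1.56 + 1.03 + 0.68 + 0.50 + 0.23 + 1.26 + 0.09 + 0.36 + 1.32 + 1.14 + 0.74 + 1.32 = 10.23.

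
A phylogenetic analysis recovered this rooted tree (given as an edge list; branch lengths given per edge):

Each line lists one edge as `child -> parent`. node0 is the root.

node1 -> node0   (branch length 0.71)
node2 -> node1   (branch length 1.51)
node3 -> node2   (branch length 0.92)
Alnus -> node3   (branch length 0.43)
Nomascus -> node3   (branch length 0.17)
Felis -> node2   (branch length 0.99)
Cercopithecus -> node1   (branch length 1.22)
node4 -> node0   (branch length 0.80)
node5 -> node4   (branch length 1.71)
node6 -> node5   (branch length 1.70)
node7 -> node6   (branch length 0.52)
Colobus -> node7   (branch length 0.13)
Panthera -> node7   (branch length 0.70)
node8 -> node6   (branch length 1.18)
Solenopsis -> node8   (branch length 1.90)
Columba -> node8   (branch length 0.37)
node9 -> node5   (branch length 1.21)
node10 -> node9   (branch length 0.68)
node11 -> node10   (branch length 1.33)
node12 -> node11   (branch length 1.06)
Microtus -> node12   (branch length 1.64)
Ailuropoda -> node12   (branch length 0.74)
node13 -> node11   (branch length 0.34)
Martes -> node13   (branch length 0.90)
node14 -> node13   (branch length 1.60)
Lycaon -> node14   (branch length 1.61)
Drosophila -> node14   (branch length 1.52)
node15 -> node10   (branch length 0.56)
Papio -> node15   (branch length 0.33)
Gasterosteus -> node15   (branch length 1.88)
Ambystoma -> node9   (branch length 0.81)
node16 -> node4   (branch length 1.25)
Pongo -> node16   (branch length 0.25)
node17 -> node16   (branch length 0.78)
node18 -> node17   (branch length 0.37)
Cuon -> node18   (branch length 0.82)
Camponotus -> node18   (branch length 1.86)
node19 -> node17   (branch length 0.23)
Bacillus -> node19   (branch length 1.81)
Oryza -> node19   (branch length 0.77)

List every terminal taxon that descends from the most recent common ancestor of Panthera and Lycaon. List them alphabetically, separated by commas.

Ailuropoda, Ambystoma, Colobus, Columba, Drosophila, Gasterosteus, Lycaon, Martes, Microtus, Panthera, Papio, Solenopsis

Tracing Panthera: it sits inside (Colobus,Panthera).
Tracing Lycaon: it sits inside (Lycaon,Drosophila).
The smallest clade enclosing both is (((Colobus,Panthera),(Solenopsis,Columba)),((((Microtus,Ailuropoda),(Martes,(Lycaon,Drosophila))),(Papio,Gasterosteus)),Ambystoma)); the answer is its 12 terminal taxa in alphabetical order.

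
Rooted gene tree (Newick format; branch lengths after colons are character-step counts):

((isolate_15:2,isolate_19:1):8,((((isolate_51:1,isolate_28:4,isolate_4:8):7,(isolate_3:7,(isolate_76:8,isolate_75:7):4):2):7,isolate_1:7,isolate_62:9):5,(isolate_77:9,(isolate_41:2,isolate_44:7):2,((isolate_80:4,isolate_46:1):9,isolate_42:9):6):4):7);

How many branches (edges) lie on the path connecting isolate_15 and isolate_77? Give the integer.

5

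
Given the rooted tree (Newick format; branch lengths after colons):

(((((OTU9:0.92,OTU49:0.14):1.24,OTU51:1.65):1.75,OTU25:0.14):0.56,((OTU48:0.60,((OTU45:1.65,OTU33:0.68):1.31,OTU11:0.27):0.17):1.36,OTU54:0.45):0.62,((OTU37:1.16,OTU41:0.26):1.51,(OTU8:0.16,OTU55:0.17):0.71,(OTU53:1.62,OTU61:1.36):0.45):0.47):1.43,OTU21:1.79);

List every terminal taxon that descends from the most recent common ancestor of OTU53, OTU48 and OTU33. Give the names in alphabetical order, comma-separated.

Tracing OTU53: it sits inside (OTU53,OTU61).
Tracing OTU48: it sits inside (OTU48,((OTU45,OTU33),OTU11)).
Tracing OTU33: it sits inside (OTU45,OTU33).
The smallest clade enclosing all 3 is ((((OTU9,OTU49),OTU51),OTU25),((OTU48,((OTU45,OTU33),OTU11)),OTU54),((OTU37,OTU41),(OTU8,OTU55),(OTU53,OTU61))); the answer is its 15 terminal taxa in alphabetical order.

OTU11, OTU25, OTU33, OTU37, OTU41, OTU45, OTU48, OTU49, OTU51, OTU53, OTU54, OTU55, OTU61, OTU8, OTU9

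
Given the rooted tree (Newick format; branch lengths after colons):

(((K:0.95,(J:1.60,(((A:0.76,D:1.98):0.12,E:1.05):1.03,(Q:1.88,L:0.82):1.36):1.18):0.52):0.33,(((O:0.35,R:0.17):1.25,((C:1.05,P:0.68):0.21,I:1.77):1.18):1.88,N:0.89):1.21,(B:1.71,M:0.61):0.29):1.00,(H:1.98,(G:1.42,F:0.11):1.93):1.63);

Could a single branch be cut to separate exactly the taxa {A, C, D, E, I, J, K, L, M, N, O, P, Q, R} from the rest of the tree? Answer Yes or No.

The MRCA of the listed taxa subtends ((K,(J,(((A,D),E),(Q,L)))),(((O,R),((C,P),I)),N),(B,M)).
That clade also contains B, which is not in the proposed group, so the group is not monophyletic.

No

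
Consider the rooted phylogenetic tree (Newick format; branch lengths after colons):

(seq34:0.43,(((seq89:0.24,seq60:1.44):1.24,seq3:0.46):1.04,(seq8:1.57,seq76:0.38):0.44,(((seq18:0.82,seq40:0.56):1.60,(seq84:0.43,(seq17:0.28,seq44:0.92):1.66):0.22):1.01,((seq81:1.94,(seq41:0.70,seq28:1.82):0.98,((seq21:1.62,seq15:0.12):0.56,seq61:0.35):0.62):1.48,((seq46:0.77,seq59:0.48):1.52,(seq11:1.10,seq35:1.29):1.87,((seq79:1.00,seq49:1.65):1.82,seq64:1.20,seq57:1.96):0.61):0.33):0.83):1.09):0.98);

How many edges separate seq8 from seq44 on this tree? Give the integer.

7

The MRCA of seq8 and seq44 is the node subtending (((seq89,seq60),seq3),(seq8,seq76),(((seq18,seq40),(seq84,(seq17,seq44))),((seq81,(seq41,seq28),((seq21,seq15),seq61)),((seq46,seq59),(seq11,seq35),((seq79,seq49),seq64,seq57))))).
From seq8 up to that node: 2 branches. From seq44 up to the same node: 5 branches. Total: 2 + 5 = 7.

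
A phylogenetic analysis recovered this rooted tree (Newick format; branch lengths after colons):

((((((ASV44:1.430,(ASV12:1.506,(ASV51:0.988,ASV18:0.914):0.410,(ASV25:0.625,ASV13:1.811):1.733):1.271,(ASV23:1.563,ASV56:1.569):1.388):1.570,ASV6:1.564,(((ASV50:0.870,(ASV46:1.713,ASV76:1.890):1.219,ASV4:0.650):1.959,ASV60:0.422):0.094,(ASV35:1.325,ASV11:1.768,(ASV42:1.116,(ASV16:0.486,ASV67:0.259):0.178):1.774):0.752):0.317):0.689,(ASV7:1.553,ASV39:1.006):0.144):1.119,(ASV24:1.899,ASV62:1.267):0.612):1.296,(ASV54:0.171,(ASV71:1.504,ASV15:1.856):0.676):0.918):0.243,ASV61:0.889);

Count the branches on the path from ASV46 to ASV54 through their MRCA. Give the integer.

The MRCA of ASV46 and ASV54 is the node subtending (((((ASV44,(ASV12,(ASV51,ASV18),(ASV25,ASV13)),(ASV23,ASV56)),ASV6,(((ASV50,(ASV46,ASV76),ASV4),ASV60),(ASV35,ASV11,(ASV42,(ASV16,ASV67))))),(ASV7,ASV39)),(ASV24,ASV62)),(ASV54,(ASV71,ASV15))).
From ASV46 up to that node: 8 branches. From ASV54 up to the same node: 2 branches. Total: 8 + 2 = 10.

10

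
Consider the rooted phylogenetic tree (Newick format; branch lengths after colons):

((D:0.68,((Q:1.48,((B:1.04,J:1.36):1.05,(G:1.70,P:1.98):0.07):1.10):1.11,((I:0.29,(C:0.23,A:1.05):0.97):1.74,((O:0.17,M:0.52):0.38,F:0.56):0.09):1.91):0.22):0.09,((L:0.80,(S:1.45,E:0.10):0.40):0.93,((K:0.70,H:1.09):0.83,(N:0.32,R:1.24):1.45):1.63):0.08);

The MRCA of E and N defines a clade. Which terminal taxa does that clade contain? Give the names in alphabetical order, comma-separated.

E, H, K, L, N, R, S

Tracing E: it sits inside (S,E).
Tracing N: it sits inside (N,R).
The smallest clade enclosing both is ((L,(S,E)),((K,H),(N,R))); the answer is its 7 terminal taxa in alphabetical order.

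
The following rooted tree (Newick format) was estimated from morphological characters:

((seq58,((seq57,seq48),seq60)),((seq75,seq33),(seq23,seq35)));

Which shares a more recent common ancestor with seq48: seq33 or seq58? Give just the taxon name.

The MRCA of seq48 and seq58 subtends (seq58,((seq57,seq48),seq60)) (4 taxa).
The MRCA of seq48 and seq33 is the root, subtending the entire tree (8 taxa).
The first is nested inside the second, so seq48 shares a more recent common ancestor with seq58.

seq58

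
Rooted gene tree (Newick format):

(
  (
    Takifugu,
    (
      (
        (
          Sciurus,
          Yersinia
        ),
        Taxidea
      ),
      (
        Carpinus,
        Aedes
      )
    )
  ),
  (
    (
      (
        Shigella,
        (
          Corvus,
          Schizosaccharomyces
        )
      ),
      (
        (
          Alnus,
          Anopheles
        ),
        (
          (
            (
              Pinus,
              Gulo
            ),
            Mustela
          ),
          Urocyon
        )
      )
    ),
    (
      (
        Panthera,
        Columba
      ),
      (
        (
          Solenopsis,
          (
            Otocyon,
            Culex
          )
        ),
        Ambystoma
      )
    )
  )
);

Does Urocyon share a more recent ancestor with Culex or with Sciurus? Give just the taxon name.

The MRCA of Urocyon and Culex subtends (((Shigella,(Corvus,Schizosaccharomyces)),((Alnus,Anopheles),(((Pinus,Gulo),Mustela),Urocyon))),((Panthera,Columba),((Solenopsis,(Otocyon,Culex)),Ambystoma))) (15 taxa).
The MRCA of Urocyon and Sciurus is the root, subtending the entire tree (21 taxa).
The first is nested inside the second, so Urocyon shares a more recent common ancestor with Culex.

Culex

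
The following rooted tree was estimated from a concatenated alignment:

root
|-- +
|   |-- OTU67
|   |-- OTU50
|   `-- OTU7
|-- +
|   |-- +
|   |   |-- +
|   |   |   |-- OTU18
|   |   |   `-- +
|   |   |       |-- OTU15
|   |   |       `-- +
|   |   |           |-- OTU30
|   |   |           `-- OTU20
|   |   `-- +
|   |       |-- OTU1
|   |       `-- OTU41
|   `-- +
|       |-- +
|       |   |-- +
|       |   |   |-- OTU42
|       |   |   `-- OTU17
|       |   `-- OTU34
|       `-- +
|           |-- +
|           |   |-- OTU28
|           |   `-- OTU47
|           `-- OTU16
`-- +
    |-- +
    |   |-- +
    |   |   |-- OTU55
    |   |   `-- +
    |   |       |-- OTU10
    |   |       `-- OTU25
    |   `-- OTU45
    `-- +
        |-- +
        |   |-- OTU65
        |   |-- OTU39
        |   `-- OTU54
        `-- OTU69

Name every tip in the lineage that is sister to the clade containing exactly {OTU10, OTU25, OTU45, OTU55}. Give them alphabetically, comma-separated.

OTU39, OTU54, OTU65, OTU69

The clade containing exactly {OTU10, OTU25, OTU45, OTU55} attaches to the tree at the node subtending (((OTU55,(OTU10,OTU25)),OTU45),((OTU65,OTU39,OTU54),OTU69)).
The other lineage descending from that same node — the sister group — is ((OTU65,OTU39,OTU54),OTU69); its 4 tips in alphabetical order are the answer.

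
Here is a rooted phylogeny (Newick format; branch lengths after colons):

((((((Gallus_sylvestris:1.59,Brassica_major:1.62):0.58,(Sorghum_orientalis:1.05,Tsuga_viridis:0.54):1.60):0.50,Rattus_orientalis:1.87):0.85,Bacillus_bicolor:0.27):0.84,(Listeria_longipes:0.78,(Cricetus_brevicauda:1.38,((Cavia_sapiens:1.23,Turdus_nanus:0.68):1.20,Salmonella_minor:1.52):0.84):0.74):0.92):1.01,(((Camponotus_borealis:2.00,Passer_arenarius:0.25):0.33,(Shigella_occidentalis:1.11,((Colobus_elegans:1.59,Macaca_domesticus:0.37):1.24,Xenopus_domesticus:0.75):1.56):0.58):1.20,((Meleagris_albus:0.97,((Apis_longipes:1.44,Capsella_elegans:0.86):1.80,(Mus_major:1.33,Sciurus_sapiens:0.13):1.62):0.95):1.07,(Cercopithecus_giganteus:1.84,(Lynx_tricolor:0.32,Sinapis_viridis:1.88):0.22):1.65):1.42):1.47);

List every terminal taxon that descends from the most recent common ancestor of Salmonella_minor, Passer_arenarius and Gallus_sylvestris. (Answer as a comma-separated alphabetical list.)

Apis_longipes, Bacillus_bicolor, Brassica_major, Camponotus_borealis, Capsella_elegans, Cavia_sapiens, Cercopithecus_giganteus, Colobus_elegans, Cricetus_brevicauda, Gallus_sylvestris, Listeria_longipes, Lynx_tricolor, Macaca_domesticus, Meleagris_albus, Mus_major, Passer_arenarius, Rattus_orientalis, Salmonella_minor, Sciurus_sapiens, Shigella_occidentalis, Sinapis_viridis, Sorghum_orientalis, Tsuga_viridis, Turdus_nanus, Xenopus_domesticus

Tracing Salmonella_minor: it sits inside ((Cavia_sapiens,Turdus_nanus),Salmonella_minor).
Tracing Passer_arenarius: it sits inside (Camponotus_borealis,Passer_arenarius).
Tracing Gallus_sylvestris: it sits inside (Gallus_sylvestris,Brassica_major).
The smallest clade enclosing all 3 is the whole tree (their MRCA is the root), so the answer is all 25 tips in alphabetical order.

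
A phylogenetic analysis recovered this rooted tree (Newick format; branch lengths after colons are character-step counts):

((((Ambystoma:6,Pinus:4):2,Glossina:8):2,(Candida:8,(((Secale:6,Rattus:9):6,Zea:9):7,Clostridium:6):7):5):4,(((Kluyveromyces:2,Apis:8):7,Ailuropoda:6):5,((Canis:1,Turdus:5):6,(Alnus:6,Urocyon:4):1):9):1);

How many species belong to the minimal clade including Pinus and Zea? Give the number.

8

The MRCA of Pinus and Zea is the node subtending (((Ambystoma,Pinus),Glossina),(Candida,(((Secale,Rattus),Zea),Clostridium))).
That clade contains 8 terminal taxa: Ambystoma, Candida, Clostridium, Glossina, Pinus, Rattus, Secale, Zea.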